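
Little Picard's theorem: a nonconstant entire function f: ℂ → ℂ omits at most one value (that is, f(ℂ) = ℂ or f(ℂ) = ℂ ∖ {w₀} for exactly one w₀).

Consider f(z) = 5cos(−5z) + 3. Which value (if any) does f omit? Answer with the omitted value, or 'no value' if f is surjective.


Little Picard bounds the complement of f(ℂ) to at most one point.
cos is entire and surjective onto ℂ: for every w ∈ ℂ, cos(ζ) = w has a solution ζ ∈ ℂ (e.g., via the complex inverse arccos). With ζ = −5z this gives z = ζ/(-5). Then 5·cos(−5z) takes every value in 5·ℂ = ℂ, and adding 3 is a bijection of ℂ. So f is surjective and omits no value. (Note: only on the real line is cos bounded by [−1, 1].)

Omitted value: no value.


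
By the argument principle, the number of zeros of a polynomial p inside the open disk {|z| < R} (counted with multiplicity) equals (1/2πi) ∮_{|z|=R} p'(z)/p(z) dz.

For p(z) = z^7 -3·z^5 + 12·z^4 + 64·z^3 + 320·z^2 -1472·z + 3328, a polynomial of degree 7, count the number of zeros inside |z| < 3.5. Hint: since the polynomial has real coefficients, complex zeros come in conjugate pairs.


The zeros of p are: -4, (-2 + 3i), (-2 - 3i), (2 + 2i), (2 - 2i), (2 + 2i), (2 - 2i).
Their magnitudes are: 4, 3.606, 3.606, 2.828, 2.828, 2.828, 2.828.
Zeros with |z| < R = 3.5: (2 + 2i), (2 - 2i), (2 + 2i), (2 - 2i).
Count = 4.
By the argument principle, (1/2πi) ∮_{|z|=R} p'(z)/p(z) dz equals exactly this count.

Number of zeros inside |z| < 3.5: 4.


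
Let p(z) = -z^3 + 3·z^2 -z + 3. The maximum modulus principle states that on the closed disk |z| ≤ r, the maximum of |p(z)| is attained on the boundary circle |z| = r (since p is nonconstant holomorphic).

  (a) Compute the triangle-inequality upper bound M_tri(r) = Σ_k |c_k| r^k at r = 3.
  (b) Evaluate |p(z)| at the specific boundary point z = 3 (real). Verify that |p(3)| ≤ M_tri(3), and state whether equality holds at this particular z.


Coefficients: c_0 = 3, c_1 = -1, c_2 = 3, c_3 = -1. Radius r = 3.
Part (a). Triangle bound: M_tri(r) = Σ_k |c_k| r^k
  = |3|·3^0 + |-1|·3^1 + |3|·3^2 + |-1|·3^3
  = 3 + 3 + 27 + 27 = 60.
This bounds M(r) := max_{|z|=r} |p(z)| from above; equality holds iff all terms c_k z^k can be made to align in phase at a single z on |z|=r.
Part (b). At z = 3 (real, on the circle |z| = r):
  p(3) = (3)·3^0 + (-1)·3^1 + (3)·3^2 + (-1)·3^3 = 0.
  |p(3)| = 0.
Check: |p(3)| = 0 ≤ 60 = M_tri(3). ✓ Equality does not hold at z = 3 (the coefficients have mixed signs, so the terms do not all align in phase there).

M_tri(3) = 60; |p(3)| = 0; equality at z=3: no.


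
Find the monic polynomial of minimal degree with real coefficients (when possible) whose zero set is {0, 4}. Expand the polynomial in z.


The polynomial is p(z) = ∏_{α ∈ S} (z − α), where S = {0, 4}.
Expanding the product yields: p(z) = z^2 -4·z.
The resulting polynomial has degree 2 and real coefficients as required.

p(z) = z^2 -4·z.


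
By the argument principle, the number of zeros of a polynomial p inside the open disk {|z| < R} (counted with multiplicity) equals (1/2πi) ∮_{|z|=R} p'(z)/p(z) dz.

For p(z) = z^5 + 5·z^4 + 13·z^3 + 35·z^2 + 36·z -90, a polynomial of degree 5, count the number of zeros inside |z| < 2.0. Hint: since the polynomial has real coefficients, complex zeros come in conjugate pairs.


The zeros of p are: 1, (0 + 3i), (0 - 3i), (-3 + 1i), (-3 - 1i).
Their magnitudes are: 1, 3, 3, 3.162, 3.162.
Zeros with |z| < R = 2.0: 1.
Count = 1.
By the argument principle, (1/2πi) ∮_{|z|=R} p'(z)/p(z) dz equals exactly this count.

Number of zeros inside |z| < 2.0: 1.


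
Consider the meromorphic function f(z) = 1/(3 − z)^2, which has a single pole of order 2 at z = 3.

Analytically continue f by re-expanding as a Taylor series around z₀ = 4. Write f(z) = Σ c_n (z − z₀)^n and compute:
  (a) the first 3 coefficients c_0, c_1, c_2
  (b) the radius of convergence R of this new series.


Let w = z − z₀, so z = z₀ + w.
Then 3 − z = 3 − (z₀ + w) = (3 − z₀) − w = -1 − w.
f(z) = 1/(-1 − w)^2 = (1/(-1)^2) · (1 − w/(-1))^{−2}.
By the binomial series (1−u)^{−2} = Σ_{n≥0} C(n+1, 1) u^n for |u|<1, with u = w/(-1):
  c_n = C(n+1, 1) / (-1)^(n+2).
  c_0 = 1/(-1)^2 = 1.
  c_1 = 2/(-1)^3 = -2.
  c_2 = 3/(-1)^4 = 3.
The series is valid for |w/d| < 1, i.e. |z − z₀| < |d|.
Radius of convergence: R = |3 − z₀| = |-1| = 1 (distance from z₀ to the singularity z = 3).

c_0 = 1, c_1 = -2, c_2 = 3; R = 1.


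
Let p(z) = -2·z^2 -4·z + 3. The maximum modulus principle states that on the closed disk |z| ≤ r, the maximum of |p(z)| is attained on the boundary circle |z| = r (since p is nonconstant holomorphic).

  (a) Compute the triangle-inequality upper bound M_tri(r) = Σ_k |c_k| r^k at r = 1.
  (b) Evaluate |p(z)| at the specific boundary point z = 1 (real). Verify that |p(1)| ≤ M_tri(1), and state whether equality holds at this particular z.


Coefficients: c_0 = 3, c_1 = -4, c_2 = -2. Radius r = 1.
Part (a). Triangle bound: M_tri(r) = Σ_k |c_k| r^k
  = |3|·1^0 + |-4|·1^1 + |-2|·1^2
  = 3 + 4 + 2 = 9.
This bounds M(r) := max_{|z|=r} |p(z)| from above; equality holds iff all terms c_k z^k can be made to align in phase at a single z on |z|=r.
Part (b). At z = 1 (real, on the circle |z| = r):
  p(1) = (3)·1^0 + (-4)·1^1 + (-2)·1^2 = -3.
  |p(1)| = 3.
Check: |p(1)| = 3 ≤ 9 = M_tri(1). ✓ Equality does not hold at z = 1 (the coefficients have mixed signs, so the terms do not all align in phase there).

M_tri(1) = 9; |p(1)| = 3; equality at z=1: no.


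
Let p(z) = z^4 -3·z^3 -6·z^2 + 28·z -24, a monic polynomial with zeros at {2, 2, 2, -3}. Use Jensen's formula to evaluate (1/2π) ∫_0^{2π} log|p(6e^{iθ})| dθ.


Zeros: -3, 2, 2, 2; r = 6.
Inside |z| < r: -3, 2, 2, 2. Outside (|z| ≥ r): ∅.
p(0) = -24, so log|p(0)| = log(24) = 3.1781.
Apply Jensen: I(r) = log|p(0)| + Σ_k log(r/|z_k|), summed over zeros inside |z| < r.
  log(r/|z_k|) for z_k = 2: log(6/2) = 1.0986
  log(r/|z_k|) for z_k = 2: log(6/2) = 1.0986
  log(r/|z_k|) for z_k = 2: log(6/2) = 1.0986
  log(r/|z_k|) for z_k = -3: log(6/3) = 0.6931
Sum over inside zeros: 3.9890.
I(r) = log|p(0)| + (inside sum) = 3.1781 + 3.9890 = 7.1670.
Closed form (all zeros inside, monic): I(r) = n·log(r) = 4·log(6) = 7.1670. ✓

I(r) ≈ 7.1670.


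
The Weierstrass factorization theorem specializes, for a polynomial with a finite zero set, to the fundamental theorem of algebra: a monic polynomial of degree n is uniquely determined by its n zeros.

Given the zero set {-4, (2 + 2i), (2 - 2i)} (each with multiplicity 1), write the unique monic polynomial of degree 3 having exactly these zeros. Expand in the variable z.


The polynomial is p(z) = ∏_{α ∈ S} (z − α), where S = {-4, (2 + 2i), (2 - 2i)}.
Expanding the product yields: p(z) = z^3 -8·z + 32.
Note conjugate pairs combine to real quadratics: (z − (2+2i))(z − (2−2i)) = z² − 4z + 8.
The resulting polynomial has degree 3 and real coefficients as required.

p(z) = z^3 -8·z + 32.


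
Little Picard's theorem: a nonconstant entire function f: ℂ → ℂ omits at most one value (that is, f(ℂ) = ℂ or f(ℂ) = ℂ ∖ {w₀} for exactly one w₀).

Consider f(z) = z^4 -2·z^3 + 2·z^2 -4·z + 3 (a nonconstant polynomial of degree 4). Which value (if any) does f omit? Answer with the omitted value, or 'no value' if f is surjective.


Little Picard bounds the complement of f(ℂ) to at most one point.
For every w ∈ ℂ, the equation p(z) − w = 0 is a nonconstant polynomial in z and hence has at least one root by the fundamental theorem of algebra. So p is surjective onto ℂ, omitting no value.

Omitted value: no value.


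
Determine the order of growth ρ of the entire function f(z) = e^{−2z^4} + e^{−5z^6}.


Each summand is entire of order 4 and 6 respectively (as in the single-exponential case). The order of a sum is at most the max of the orders, so ρ ≤ 6. For the lower bound: on |z|=r choose arg z so that -5z^6 is real positive; then |e^{-5z^6}| = e^{5r^6} while |e^{-2z^4}| ≤ e^{2r^4} = o(e^{5r^6}). So |f| ≥ e^{5r^6}(1 − o(1)) and ρ ≥ 6. Hence ρ = max(4, 6) = 6.
Therefore ρ = 6.

Order ρ = 6.


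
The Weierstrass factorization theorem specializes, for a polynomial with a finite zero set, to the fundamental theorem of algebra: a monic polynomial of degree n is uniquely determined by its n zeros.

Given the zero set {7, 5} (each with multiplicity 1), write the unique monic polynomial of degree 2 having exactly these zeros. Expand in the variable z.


The polynomial is p(z) = ∏_{α ∈ S} (z − α), where S = {7, 5}.
Expanding the product yields: p(z) = z^2 -12·z + 35.
The resulting polynomial has degree 2 and real coefficients as required.

p(z) = z^2 -12·z + 35.


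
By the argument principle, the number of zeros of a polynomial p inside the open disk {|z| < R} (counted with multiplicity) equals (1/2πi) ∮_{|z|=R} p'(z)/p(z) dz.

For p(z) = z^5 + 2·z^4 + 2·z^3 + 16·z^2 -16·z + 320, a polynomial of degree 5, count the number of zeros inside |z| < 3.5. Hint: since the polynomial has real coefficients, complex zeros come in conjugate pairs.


The zeros of p are: -4, (2 + 2i), (2 - 2i), (-1 + 3i), (-1 - 3i).
Their magnitudes are: 4, 2.828, 2.828, 3.162, 3.162.
Zeros with |z| < R = 3.5: (2 + 2i), (2 - 2i), (-1 + 3i), (-1 - 3i).
Count = 4.
By the argument principle, (1/2πi) ∮_{|z|=R} p'(z)/p(z) dz equals exactly this count.

Number of zeros inside |z| < 3.5: 4.


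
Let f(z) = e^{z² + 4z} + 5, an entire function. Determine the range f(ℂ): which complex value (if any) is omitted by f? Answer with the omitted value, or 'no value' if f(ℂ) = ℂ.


Little Picard bounds the complement of f(ℂ) to at most one point.
The exponent g(z) = z² + 4z is a nonconstant polynomial, hence surjective onto ℂ. So e^{g(z)} takes every value in {e^w : w ∈ ℂ} = ℂ ∖ {0}. Adding 5 shifts the range to ℂ ∖ {5}. f omits exactly 5.

Omitted value: 5.


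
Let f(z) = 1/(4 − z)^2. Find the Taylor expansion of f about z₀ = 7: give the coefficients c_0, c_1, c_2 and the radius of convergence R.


Let w = z − z₀, so z = z₀ + w.
Then 4 − z = 4 − (z₀ + w) = (4 − z₀) − w = -3 − w.
f(z) = 1/(-3 − w)^2 = (1/(-3)^2) · (1 − w/(-3))^{−2}.
By the binomial series (1−u)^{−2} = Σ_{n≥0} C(n+1, 1) u^n for |u|<1, with u = w/(-3):
  c_n = C(n+1, 1) / (-3)^(n+2).
  c_0 = 1/(-3)^2 = 1/9.
  c_1 = 2/(-3)^3 = -2/27.
  c_2 = 3/(-3)^4 = 1/27.
The series is valid for |w/d| < 1, i.e. |z − z₀| < |d|.
Radius of convergence: R = |4 − z₀| = |-3| = 3 (distance from z₀ to the singularity z = 4).

c_0 = 1/9, c_1 = -2/27, c_2 = 1/27; R = 3.


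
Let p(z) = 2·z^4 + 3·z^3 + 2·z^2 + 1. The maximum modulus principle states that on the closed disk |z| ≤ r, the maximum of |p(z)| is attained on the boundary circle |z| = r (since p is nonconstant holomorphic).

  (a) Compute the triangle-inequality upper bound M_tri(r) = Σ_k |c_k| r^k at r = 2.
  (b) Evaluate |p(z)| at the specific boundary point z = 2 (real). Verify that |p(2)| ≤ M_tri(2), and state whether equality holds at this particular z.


Coefficients: c_0 = 1, c_1 = 0, c_2 = 2, c_3 = 3, c_4 = 2. Radius r = 2.
Part (a). Triangle bound: M_tri(r) = Σ_k |c_k| r^k
  = |1|·2^0 + |0|·2^1 + |2|·2^2 + |3|·2^3 + |2|·2^4
  = 1 + 0 + 8 + 24 + 32 = 65.
This bounds M(r) := max_{|z|=r} |p(z)| from above; equality holds iff all terms c_k z^k can be made to align in phase at a single z on |z|=r.
Part (b). At z = 2 (real, on the circle |z| = r):
  p(2) = (1)·2^0 + (0)·2^1 + (2)·2^2 + (3)·2^3 + (2)·2^4 = 65.
  |p(2)| = 65.
Since all nonzero coefficients share the same sign, |p(2)| = 65 = M_tri(2); the triangle bound is attained at z = 2, so in fact M(r) = 65.

M_tri(2) = 65; |p(2)| = 65; equality at z=2: yes.


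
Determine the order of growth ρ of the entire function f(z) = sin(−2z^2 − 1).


Write sin(w) = (e^{iw} ± e^{−iw})/(2 or 2i), so |sin(w)| ≤ e^{|w|}. With w = −2z^2 − 1, |w| ≤ 2r^2 + 1 on |z|=r, giving M(r) ≤ e^{2r^2 + 1} and ρ ≤ 2. For the lower bound, choose z on |z|=r with -2z^2 purely imaginary of modulus 2r^2; then |sin(−2z^2 − 1)| grows like e^{2r^2}/2, so ρ ≥ 2. Hence ρ = 2.
Therefore ρ = 2.

Order ρ = 2.


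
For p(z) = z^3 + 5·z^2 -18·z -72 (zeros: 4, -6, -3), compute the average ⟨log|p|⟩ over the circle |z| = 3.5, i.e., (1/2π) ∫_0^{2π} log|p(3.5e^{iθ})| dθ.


Zeros: -6, -3, 4; r = 3.5.
Inside |z| < r: -3. Outside (|z| ≥ r): -6, 4.
p(0) = -72, so log|p(0)| = log(72) = 4.2767.
Apply Jensen: I(r) = log|p(0)| + Σ_k log(r/|z_k|), summed over zeros inside |z| < r.
  log(r/|z_k|) for z_k = -3: log(3.5/3) = 0.1542
  Outside zeros (-6, 4) contribute nothing to the Jensen sum.
Sum over inside zeros: 0.1542.
I(r) = log|p(0)| + (inside sum) = 4.2767 + 0.1542 = 4.4308.
Note: since some zeros are outside |z| ≤ r, the simplified n·log(r) form does NOT apply — only the inside zeros contribute.

I(r) ≈ 4.4308.


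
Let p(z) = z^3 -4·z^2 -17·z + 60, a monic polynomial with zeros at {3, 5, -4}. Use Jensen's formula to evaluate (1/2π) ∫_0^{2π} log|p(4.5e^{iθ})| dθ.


Zeros: -4, 3, 5; r = 4.5.
Inside |z| < r: -4, 3. Outside (|z| ≥ r): 5.
p(0) = 60, so log|p(0)| = log(60) = 4.0943.
Apply Jensen: I(r) = log|p(0)| + Σ_k log(r/|z_k|), summed over zeros inside |z| < r.
  log(r/|z_k|) for z_k = 3: log(4.5/3) = 0.4055
  log(r/|z_k|) for z_k = -4: log(4.5/4) = 0.1178
  Outside zeros (5) contribute nothing to the Jensen sum.
Sum over inside zeros: 0.5232.
I(r) = log|p(0)| + (inside sum) = 4.0943 + 0.5232 = 4.6176.
Note: since some zeros are outside |z| ≤ r, the simplified n·log(r) form does NOT apply — only the inside zeros contribute.

I(r) ≈ 4.6176.


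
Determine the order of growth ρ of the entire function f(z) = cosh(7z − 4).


cosh(w) is a linear combination of e^{iw} and e^{−iw} (or e^w, e^{−w} in the hyperbolic case), so |cosh(w)| ≤ e^{|w|}. With w = 7z − 4, |w| ≤ 7|z| + 4 = 7r + 4 on |z| = r, giving M(r) ≤ e^{7r + 4}, so ρ ≤ 1. On a suitable ray (z = it for sin/cos; z = t for sinh/cosh, t real → ∞), |cosh(7z − 4)| grows like e^{7|t|}/2, so ρ ≥ 1. Hence ρ = 1.
Therefore ρ = 1.

Order ρ = 1.


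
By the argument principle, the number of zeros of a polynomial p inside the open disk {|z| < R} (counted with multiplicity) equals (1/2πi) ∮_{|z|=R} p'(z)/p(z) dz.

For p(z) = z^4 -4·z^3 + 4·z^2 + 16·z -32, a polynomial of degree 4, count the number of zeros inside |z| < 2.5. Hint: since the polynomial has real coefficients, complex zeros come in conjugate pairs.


The zeros of p are: 2, (2 + 2i), (2 - 2i), -2.
Their magnitudes are: 2, 2.828, 2.828, 2.
Zeros with |z| < R = 2.5: 2, -2.
Count = 2.
By the argument principle, (1/2πi) ∮_{|z|=R} p'(z)/p(z) dz equals exactly this count.

Number of zeros inside |z| < 2.5: 2.


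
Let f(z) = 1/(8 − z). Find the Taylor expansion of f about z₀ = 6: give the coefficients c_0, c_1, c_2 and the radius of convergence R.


Let w = z − z₀, so z = z₀ + w.
Then 8 − z = 8 − (z₀ + w) = (8 − z₀) − w = 2 − w.
f(z) = 1/(2 − w) = (1/(2)) · 1/(1 − w/(2)) = Σ_{n≥0} w^n / (2)^(n+1).
So c_n = 1/(2)^(n+1):
  c_0 = 1/(2)^1 = 1/2.
  c_1 = 1/(2)^2 = 1/4.
  c_2 = 1/(2)^3 = 1/8.
The series is valid for |w/d| < 1, i.e. |z − z₀| < |d|.
Radius of convergence: R = |8 − z₀| = |2| = 2 (distance from z₀ to the singularity z = 8).

c_0 = 1/2, c_1 = 1/4, c_2 = 1/8; R = 2.


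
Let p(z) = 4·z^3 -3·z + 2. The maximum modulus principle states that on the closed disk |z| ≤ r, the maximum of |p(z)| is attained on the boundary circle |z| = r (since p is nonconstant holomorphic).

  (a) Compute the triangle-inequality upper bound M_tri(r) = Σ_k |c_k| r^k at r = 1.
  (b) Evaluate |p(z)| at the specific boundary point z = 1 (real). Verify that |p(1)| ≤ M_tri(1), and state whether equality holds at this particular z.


Coefficients: c_0 = 2, c_1 = -3, c_2 = 0, c_3 = 4. Radius r = 1.
Part (a). Triangle bound: M_tri(r) = Σ_k |c_k| r^k
  = |2|·1^0 + |-3|·1^1 + |0|·1^2 + |4|·1^3
  = 2 + 3 + 0 + 4 = 9.
This bounds M(r) := max_{|z|=r} |p(z)| from above; equality holds iff all terms c_k z^k can be made to align in phase at a single z on |z|=r.
Part (b). At z = 1 (real, on the circle |z| = r):
  p(1) = (2)·1^0 + (-3)·1^1 + (0)·1^2 + (4)·1^3 = 3.
  |p(1)| = 3.
Check: |p(1)| = 3 ≤ 9 = M_tri(1). ✓ Equality does not hold at z = 1 (the coefficients have mixed signs, so the terms do not all align in phase there).

M_tri(1) = 9; |p(1)| = 3; equality at z=1: no.


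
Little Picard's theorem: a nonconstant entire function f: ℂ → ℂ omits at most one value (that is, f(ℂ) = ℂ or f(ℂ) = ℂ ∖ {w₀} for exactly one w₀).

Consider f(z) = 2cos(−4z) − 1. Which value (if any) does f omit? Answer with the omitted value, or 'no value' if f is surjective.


Little Picard bounds the complement of f(ℂ) to at most one point.
cos is entire and surjective onto ℂ: for every w ∈ ℂ, cos(ζ) = w has a solution ζ ∈ ℂ (e.g., via the complex inverse arccos). With ζ = −4z this gives z = ζ/(-4). Then 2·cos(−4z) takes every value in 2·ℂ = ℂ, and adding -1 is a bijection of ℂ. So f is surjective and omits no value. (Note: only on the real line is cos bounded by [−1, 1].)

Omitted value: no value.


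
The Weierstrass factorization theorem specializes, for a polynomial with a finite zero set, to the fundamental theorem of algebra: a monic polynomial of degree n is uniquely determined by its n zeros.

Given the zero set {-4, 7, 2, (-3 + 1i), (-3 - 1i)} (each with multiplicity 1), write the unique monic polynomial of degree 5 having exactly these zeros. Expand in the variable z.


The polynomial is p(z) = ∏_{α ∈ S} (z − α), where S = {-4, 7, 2, (-3 + 1i), (-3 - 1i)}.
Expanding the product yields: p(z) = z^5 + z^4 -42·z^3 -126·z^2 + 116·z + 560.
Note conjugate pairs combine to real quadratics: (z − (-3+1i))(z − (-3−1i)) = z² + 6z + 10.
The resulting polynomial has degree 5 and real coefficients as required.

p(z) = z^5 + z^4 -42·z^3 -126·z^2 + 116·z + 560.


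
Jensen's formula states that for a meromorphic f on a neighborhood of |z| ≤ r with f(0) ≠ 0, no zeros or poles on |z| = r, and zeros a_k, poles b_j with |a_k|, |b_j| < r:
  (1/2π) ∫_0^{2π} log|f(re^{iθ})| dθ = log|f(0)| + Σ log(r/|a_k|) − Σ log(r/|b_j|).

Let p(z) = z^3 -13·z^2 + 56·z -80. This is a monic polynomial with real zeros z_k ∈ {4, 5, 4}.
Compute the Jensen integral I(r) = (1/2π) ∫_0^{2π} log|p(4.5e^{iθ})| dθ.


Zeros: 4, 4, 5; r = 4.5.
Inside |z| < r: 4, 4. Outside (|z| ≥ r): 5.
p(0) = -80, so log|p(0)| = log(80) = 4.3820.
Apply Jensen: I(r) = log|p(0)| + Σ_k log(r/|z_k|), summed over zeros inside |z| < r.
  log(r/|z_k|) for z_k = 4: log(4.5/4) = 0.1178
  log(r/|z_k|) for z_k = 4: log(4.5/4) = 0.1178
  Outside zeros (5) contribute nothing to the Jensen sum.
Sum over inside zeros: 0.2356.
I(r) = log|p(0)| + (inside sum) = 4.3820 + 0.2356 = 4.6176.
Note: since some zeros are outside |z| ≤ r, the simplified n·log(r) form does NOT apply — only the inside zeros contribute.

I(r) ≈ 4.6176.


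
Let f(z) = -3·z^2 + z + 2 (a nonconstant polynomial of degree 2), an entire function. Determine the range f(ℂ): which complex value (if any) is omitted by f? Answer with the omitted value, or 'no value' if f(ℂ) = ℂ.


Little Picard bounds the complement of f(ℂ) to at most one point.
For every w ∈ ℂ, the equation p(z) − w = 0 is a nonconstant polynomial in z and hence has at least one root by the fundamental theorem of algebra. So p is surjective onto ℂ, omitting no value.

Omitted value: no value.


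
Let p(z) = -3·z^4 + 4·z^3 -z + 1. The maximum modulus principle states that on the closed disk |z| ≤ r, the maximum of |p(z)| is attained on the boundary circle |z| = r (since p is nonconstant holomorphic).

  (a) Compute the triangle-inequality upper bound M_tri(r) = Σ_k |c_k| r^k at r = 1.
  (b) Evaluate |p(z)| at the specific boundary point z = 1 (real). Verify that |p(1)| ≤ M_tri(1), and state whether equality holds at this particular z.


Coefficients: c_0 = 1, c_1 = -1, c_2 = 0, c_3 = 4, c_4 = -3. Radius r = 1.
Part (a). Triangle bound: M_tri(r) = Σ_k |c_k| r^k
  = |1|·1^0 + |-1|·1^1 + |0|·1^2 + |4|·1^3 + |-3|·1^4
  = 1 + 1 + 0 + 4 + 3 = 9.
This bounds M(r) := max_{|z|=r} |p(z)| from above; equality holds iff all terms c_k z^k can be made to align in phase at a single z on |z|=r.
Part (b). At z = 1 (real, on the circle |z| = r):
  p(1) = (1)·1^0 + (-1)·1^1 + (0)·1^2 + (4)·1^3 + (-3)·1^4 = 1.
  |p(1)| = 1.
Check: |p(1)| = 1 ≤ 9 = M_tri(1). ✓ Equality does not hold at z = 1 (the coefficients have mixed signs, so the terms do not all align in phase there).

M_tri(1) = 9; |p(1)| = 1; equality at z=1: no.


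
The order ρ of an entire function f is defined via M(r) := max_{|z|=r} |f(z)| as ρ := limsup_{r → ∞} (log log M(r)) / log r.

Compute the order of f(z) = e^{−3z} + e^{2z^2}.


Each summand is entire of order 1 and 2 respectively (as in the single-exponential case). The order of a sum is at most the max of the orders, so ρ ≤ 2. For the lower bound: on |z|=r choose arg z so that 2z^2 is real positive; then |e^{2z^2}| = e^{2r^2} while |e^{-3z}| ≤ e^{3r^1} = o(e^{2r^2}). So |f| ≥ e^{2r^2}(1 − o(1)) and ρ ≥ 2. Hence ρ = max(1, 2) = 2.
Therefore ρ = 2.

Order ρ = 2.


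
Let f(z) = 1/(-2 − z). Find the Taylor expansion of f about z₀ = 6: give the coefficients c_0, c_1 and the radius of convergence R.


Let w = z − z₀, so z = z₀ + w.
Then -2 − z = -2 − (z₀ + w) = (-2 − z₀) − w = -8 − w.
f(z) = 1/(-8 − w) = (1/(-8)) · 1/(1 − w/(-8)) = Σ_{n≥0} w^n / (-8)^(n+1).
So c_n = 1/(-8)^(n+1):
  c_0 = 1/(-8)^1 = -1/8.
  c_1 = 1/(-8)^2 = 1/64.
The series is valid for |w/d| < 1, i.e. |z − z₀| < |d|.
Radius of convergence: R = |-2 − z₀| = |-8| = 8 (distance from z₀ to the singularity z = -2).

c_0 = -1/8, c_1 = 1/64; R = 8.


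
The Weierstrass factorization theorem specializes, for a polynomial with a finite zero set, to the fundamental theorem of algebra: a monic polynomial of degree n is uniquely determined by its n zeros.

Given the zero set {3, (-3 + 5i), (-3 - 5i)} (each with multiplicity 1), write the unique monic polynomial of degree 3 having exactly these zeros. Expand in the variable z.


The polynomial is p(z) = ∏_{α ∈ S} (z − α), where S = {3, (-3 + 5i), (-3 - 5i)}.
Expanding the product yields: p(z) = z^3 + 3·z^2 + 16·z -102.
Note conjugate pairs combine to real quadratics: (z − (-3+5i))(z − (-3−5i)) = z² + 6z + 34.
The resulting polynomial has degree 3 and real coefficients as required.

p(z) = z^3 + 3·z^2 + 16·z -102.


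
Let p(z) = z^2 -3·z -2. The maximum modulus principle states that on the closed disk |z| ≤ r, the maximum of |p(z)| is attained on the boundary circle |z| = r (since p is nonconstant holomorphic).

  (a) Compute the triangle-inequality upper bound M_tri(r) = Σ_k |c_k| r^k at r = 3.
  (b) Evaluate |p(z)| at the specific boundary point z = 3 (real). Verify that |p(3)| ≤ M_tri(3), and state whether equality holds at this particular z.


Coefficients: c_0 = -2, c_1 = -3, c_2 = 1. Radius r = 3.
Part (a). Triangle bound: M_tri(r) = Σ_k |c_k| r^k
  = |-2|·3^0 + |-3|·3^1 + |1|·3^2
  = 2 + 9 + 9 = 20.
This bounds M(r) := max_{|z|=r} |p(z)| from above; equality holds iff all terms c_k z^k can be made to align in phase at a single z on |z|=r.
Part (b). At z = 3 (real, on the circle |z| = r):
  p(3) = (-2)·3^0 + (-3)·3^1 + (1)·3^2 = -2.
  |p(3)| = 2.
Check: |p(3)| = 2 ≤ 20 = M_tri(3). ✓ Equality does not hold at z = 3 (the coefficients have mixed signs, so the terms do not all align in phase there).

M_tri(3) = 20; |p(3)| = 2; equality at z=3: no.


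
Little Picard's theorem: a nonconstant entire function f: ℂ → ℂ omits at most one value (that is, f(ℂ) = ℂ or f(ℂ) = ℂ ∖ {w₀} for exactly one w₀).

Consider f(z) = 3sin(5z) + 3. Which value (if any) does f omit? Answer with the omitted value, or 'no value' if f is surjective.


Little Picard bounds the complement of f(ℂ) to at most one point.
sin is entire and surjective onto ℂ: for every w ∈ ℂ, sin(ζ) = w has a solution ζ ∈ ℂ (e.g., via the complex inverse arcsin). With ζ = 5z this gives z = ζ/(5). Then 3·sin(5z) takes every value in 3·ℂ = ℂ, and adding 3 is a bijection of ℂ. So f is surjective and omits no value. (Note: only on the real line is sin bounded by [−1, 1].)

Omitted value: no value.


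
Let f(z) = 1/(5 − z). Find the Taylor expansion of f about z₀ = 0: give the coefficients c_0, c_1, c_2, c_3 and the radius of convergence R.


Let w = z − z₀, so z = z₀ + w.
Then 5 − z = 5 − (z₀ + w) = (5 − z₀) − w = 5 − w.
f(z) = 1/(5 − w) = (1/(5)) · 1/(1 − w/(5)) = Σ_{n≥0} w^n / (5)^(n+1).
So c_n = 1/(5)^(n+1):
  c_0 = 1/(5)^1 = 1/5.
  c_1 = 1/(5)^2 = 1/25.
  c_2 = 1/(5)^3 = 1/125.
  c_3 = 1/(5)^4 = 1/625.
The series is valid for |w/d| < 1, i.e. |z − z₀| < |d|.
Radius of convergence: R = |5 − z₀| = |5| = 5 (distance from z₀ to the singularity z = 5).

c_0 = 1/5, c_1 = 1/25, c_2 = 1/125, c_3 = 1/625; R = 5.


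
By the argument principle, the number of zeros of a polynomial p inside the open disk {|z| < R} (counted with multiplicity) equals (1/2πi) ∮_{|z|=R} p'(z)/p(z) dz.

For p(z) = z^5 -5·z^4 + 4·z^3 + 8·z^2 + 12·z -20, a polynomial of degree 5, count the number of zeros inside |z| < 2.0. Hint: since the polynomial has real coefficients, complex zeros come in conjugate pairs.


The zeros of p are: 1, (3 + 1i), (3 - 1i), (-1 + 1i), (-1 - 1i).
Their magnitudes are: 1, 3.162, 3.162, 1.414, 1.414.
Zeros with |z| < R = 2.0: 1, (-1 + 1i), (-1 - 1i).
Count = 3.
By the argument principle, (1/2πi) ∮_{|z|=R} p'(z)/p(z) dz equals exactly this count.

Number of zeros inside |z| < 2.0: 3.


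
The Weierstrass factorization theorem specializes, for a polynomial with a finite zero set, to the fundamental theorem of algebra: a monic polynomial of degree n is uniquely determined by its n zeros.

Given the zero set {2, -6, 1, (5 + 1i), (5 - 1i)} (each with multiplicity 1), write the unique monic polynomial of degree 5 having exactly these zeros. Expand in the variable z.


The polynomial is p(z) = ∏_{α ∈ S} (z − α), where S = {2, -6, 1, (5 + 1i), (5 - 1i)}.
Expanding the product yields: p(z) = z^5 -7·z^4 -20·z^3 + 250·z^2 -536·z + 312.
Note conjugate pairs combine to real quadratics: (z − (5+1i))(z − (5−1i)) = z² − 10z + 26.
The resulting polynomial has degree 5 and real coefficients as required.

p(z) = z^5 -7·z^4 -20·z^3 + 250·z^2 -536·z + 312.


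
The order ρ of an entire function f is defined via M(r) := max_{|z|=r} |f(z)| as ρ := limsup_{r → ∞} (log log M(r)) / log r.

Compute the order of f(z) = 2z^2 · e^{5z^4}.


M(r) = max_{|z|=r} |2|·|z|^2·|e^{5z^4}| = 2·r^2 · e^{5r^4} (the factors attain their maxima compatibly on |z|=r). Then log M(r) = log 2 + 2·log r + 5r^4, dominated by the last term, so log log M(r) ~ 4·log r. The polynomial factor 2z^2 contributes only a log r term and does not affect the order. ρ = 4.
Therefore ρ = 4.

Order ρ = 4.


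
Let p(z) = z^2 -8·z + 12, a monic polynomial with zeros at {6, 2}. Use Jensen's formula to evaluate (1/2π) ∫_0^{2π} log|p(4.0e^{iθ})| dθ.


Zeros: 2, 6; r = 4.0.
Inside |z| < r: 2. Outside (|z| ≥ r): 6.
p(0) = 12, so log|p(0)| = log(12) = 2.4849.
Apply Jensen: I(r) = log|p(0)| + Σ_k log(r/|z_k|), summed over zeros inside |z| < r.
  log(r/|z_k|) for z_k = 2: log(4.0/2) = 0.6931
  Outside zeros (6) contribute nothing to the Jensen sum.
Sum over inside zeros: 0.6931.
I(r) = log|p(0)| + (inside sum) = 2.4849 + 0.6931 = 3.1781.
Note: since some zeros are outside |z| ≤ r, the simplified n·log(r) form does NOT apply — only the inside zeros contribute.

I(r) ≈ 3.1781.


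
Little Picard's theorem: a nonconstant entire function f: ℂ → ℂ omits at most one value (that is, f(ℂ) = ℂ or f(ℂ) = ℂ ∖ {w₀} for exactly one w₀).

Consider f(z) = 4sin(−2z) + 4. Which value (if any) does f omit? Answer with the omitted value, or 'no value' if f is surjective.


Little Picard bounds the complement of f(ℂ) to at most one point.
sin is entire and surjective onto ℂ: for every w ∈ ℂ, sin(ζ) = w has a solution ζ ∈ ℂ (e.g., via the complex inverse arcsin). With ζ = −2z this gives z = ζ/(-2). Then 4·sin(−2z) takes every value in 4·ℂ = ℂ, and adding 4 is a bijection of ℂ. So f is surjective and omits no value. (Note: only on the real line is sin bounded by [−1, 1].)

Omitted value: no value.


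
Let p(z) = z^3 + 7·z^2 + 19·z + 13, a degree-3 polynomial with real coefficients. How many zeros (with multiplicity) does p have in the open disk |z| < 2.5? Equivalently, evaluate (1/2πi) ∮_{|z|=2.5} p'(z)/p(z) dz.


The zeros of p are: (-3 + 2i), (-3 - 2i), -1.
Their magnitudes are: 3.606, 3.606, 1.
Zeros with |z| < R = 2.5: -1.
Count = 1.
By the argument principle, (1/2πi) ∮_{|z|=R} p'(z)/p(z) dz equals exactly this count.

Number of zeros inside |z| < 2.5: 1.


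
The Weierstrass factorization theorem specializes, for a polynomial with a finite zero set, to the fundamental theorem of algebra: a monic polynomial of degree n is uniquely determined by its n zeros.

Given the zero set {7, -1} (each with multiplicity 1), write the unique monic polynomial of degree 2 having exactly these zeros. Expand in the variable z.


The polynomial is p(z) = ∏_{α ∈ S} (z − α), where S = {7, -1}.
Expanding the product yields: p(z) = z^2 -6·z -7.
The resulting polynomial has degree 2 and real coefficients as required.

p(z) = z^2 -6·z -7.


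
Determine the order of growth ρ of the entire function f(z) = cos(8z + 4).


cos(w) is a linear combination of e^{iw} and e^{−iw} (or e^w, e^{−w} in the hyperbolic case), so |cos(w)| ≤ e^{|w|}. With w = 8z + 4, |w| ≤ 8|z| + 4 = 8r + 4 on |z| = r, giving M(r) ≤ e^{8r + 4}, so ρ ≤ 1. On a suitable ray (z = it for sin/cos; z = t for sinh/cosh, t real → ∞), |cos(8z + 4)| grows like e^{8|t|}/2, so ρ ≥ 1. Hence ρ = 1.
Therefore ρ = 1.

Order ρ = 1.


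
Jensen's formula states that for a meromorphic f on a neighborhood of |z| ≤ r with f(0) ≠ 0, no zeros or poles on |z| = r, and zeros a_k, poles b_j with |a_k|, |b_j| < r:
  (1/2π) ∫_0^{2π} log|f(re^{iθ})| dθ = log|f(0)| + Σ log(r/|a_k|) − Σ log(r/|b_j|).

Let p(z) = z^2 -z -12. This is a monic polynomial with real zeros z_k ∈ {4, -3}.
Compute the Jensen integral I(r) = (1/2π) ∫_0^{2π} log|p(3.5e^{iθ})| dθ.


Zeros: -3, 4; r = 3.5.
Inside |z| < r: -3. Outside (|z| ≥ r): 4.
p(0) = -12, so log|p(0)| = log(12) = 2.4849.
Apply Jensen: I(r) = log|p(0)| + Σ_k log(r/|z_k|), summed over zeros inside |z| < r.
  log(r/|z_k|) for z_k = -3: log(3.5/3) = 0.1542
  Outside zeros (4) contribute nothing to the Jensen sum.
Sum over inside zeros: 0.1542.
I(r) = log|p(0)| + (inside sum) = 2.4849 + 0.1542 = 2.6391.
Note: since some zeros are outside |z| ≤ r, the simplified n·log(r) form does NOT apply — only the inside zeros contribute.

I(r) ≈ 2.6391.


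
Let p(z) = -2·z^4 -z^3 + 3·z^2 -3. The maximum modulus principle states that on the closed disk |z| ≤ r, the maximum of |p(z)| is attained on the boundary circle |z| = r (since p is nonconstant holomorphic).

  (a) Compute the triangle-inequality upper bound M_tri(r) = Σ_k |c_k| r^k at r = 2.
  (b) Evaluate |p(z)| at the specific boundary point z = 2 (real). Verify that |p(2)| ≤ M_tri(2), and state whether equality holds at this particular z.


Coefficients: c_0 = -3, c_1 = 0, c_2 = 3, c_3 = -1, c_4 = -2. Radius r = 2.
Part (a). Triangle bound: M_tri(r) = Σ_k |c_k| r^k
  = |-3|·2^0 + |0|·2^1 + |3|·2^2 + |-1|·2^3 + |-2|·2^4
  = 3 + 0 + 12 + 8 + 32 = 55.
This bounds M(r) := max_{|z|=r} |p(z)| from above; equality holds iff all terms c_k z^k can be made to align in phase at a single z on |z|=r.
Part (b). At z = 2 (real, on the circle |z| = r):
  p(2) = (-3)·2^0 + (0)·2^1 + (3)·2^2 + (-1)·2^3 + (-2)·2^4 = -31.
  |p(2)| = 31.
Check: |p(2)| = 31 ≤ 55 = M_tri(2). ✓ Equality does not hold at z = 2 (the coefficients have mixed signs, so the terms do not all align in phase there).

M_tri(2) = 55; |p(2)| = 31; equality at z=2: no.


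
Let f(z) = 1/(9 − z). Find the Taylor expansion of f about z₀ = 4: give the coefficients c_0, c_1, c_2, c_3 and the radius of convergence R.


Let w = z − z₀, so z = z₀ + w.
Then 9 − z = 9 − (z₀ + w) = (9 − z₀) − w = 5 − w.
f(z) = 1/(5 − w) = (1/(5)) · 1/(1 − w/(5)) = Σ_{n≥0} w^n / (5)^(n+1).
So c_n = 1/(5)^(n+1):
  c_0 = 1/(5)^1 = 1/5.
  c_1 = 1/(5)^2 = 1/25.
  c_2 = 1/(5)^3 = 1/125.
  c_3 = 1/(5)^4 = 1/625.
The series is valid for |w/d| < 1, i.e. |z − z₀| < |d|.
Radius of convergence: R = |9 − z₀| = |5| = 5 (distance from z₀ to the singularity z = 9).

c_0 = 1/5, c_1 = 1/25, c_2 = 1/125, c_3 = 1/625; R = 5.


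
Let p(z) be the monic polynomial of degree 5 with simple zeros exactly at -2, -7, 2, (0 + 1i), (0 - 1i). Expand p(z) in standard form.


The polynomial is p(z) = ∏_{α ∈ S} (z − α), where S = {-2, -7, 2, (0 + 1i), (0 - 1i)}.
Expanding the product yields: p(z) = z^5 + 7·z^4 -3·z^3 -21·z^2 -4·z -28.
Note conjugate pairs combine to real quadratics: (z − (0+1i))(z − (0−1i)) = z² + 1.
The resulting polynomial has degree 5 and real coefficients as required.

p(z) = z^5 + 7·z^4 -3·z^3 -21·z^2 -4·z -28.


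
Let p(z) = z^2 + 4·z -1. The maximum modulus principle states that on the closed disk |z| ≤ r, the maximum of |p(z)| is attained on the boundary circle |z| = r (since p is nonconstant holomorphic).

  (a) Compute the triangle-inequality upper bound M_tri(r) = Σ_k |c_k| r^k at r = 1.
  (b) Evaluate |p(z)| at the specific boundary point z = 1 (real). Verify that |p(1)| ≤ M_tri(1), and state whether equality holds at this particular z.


Coefficients: c_0 = -1, c_1 = 4, c_2 = 1. Radius r = 1.
Part (a). Triangle bound: M_tri(r) = Σ_k |c_k| r^k
  = |-1|·1^0 + |4|·1^1 + |1|·1^2
  = 1 + 4 + 1 = 6.
This bounds M(r) := max_{|z|=r} |p(z)| from above; equality holds iff all terms c_k z^k can be made to align in phase at a single z on |z|=r.
Part (b). At z = 1 (real, on the circle |z| = r):
  p(1) = (-1)·1^0 + (4)·1^1 + (1)·1^2 = 4.
  |p(1)| = 4.
Check: |p(1)| = 4 ≤ 6 = M_tri(1). ✓ Equality does not hold at z = 1 (the coefficients have mixed signs, so the terms do not all align in phase there).

M_tri(1) = 6; |p(1)| = 4; equality at z=1: no.


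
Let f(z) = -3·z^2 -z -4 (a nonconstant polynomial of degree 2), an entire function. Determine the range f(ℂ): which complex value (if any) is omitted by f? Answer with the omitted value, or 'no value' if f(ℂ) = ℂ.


Little Picard bounds the complement of f(ℂ) to at most one point.
For every w ∈ ℂ, the equation p(z) − w = 0 is a nonconstant polynomial in z and hence has at least one root by the fundamental theorem of algebra. So p is surjective onto ℂ, omitting no value.

Omitted value: no value.


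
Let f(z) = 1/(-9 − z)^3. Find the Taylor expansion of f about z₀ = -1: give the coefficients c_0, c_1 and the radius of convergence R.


Let w = z − z₀, so z = z₀ + w.
Then -9 − z = -9 − (z₀ + w) = (-9 − z₀) − w = -8 − w.
f(z) = 1/(-8 − w)^3 = (1/(-8)^3) · (1 − w/(-8))^{−3}.
By the binomial series (1−u)^{−3} = Σ_{n≥0} C(n+2, 2) u^n for |u|<1, with u = w/(-8):
  c_n = C(n+2, 2) / (-8)^(n+3).
  c_0 = 1/(-8)^3 = -1/512.
  c_1 = 3/(-8)^4 = 3/4096.
The series is valid for |w/d| < 1, i.e. |z − z₀| < |d|.
Radius of convergence: R = |-9 − z₀| = |-8| = 8 (distance from z₀ to the singularity z = -9).

c_0 = -1/512, c_1 = 3/4096; R = 8.


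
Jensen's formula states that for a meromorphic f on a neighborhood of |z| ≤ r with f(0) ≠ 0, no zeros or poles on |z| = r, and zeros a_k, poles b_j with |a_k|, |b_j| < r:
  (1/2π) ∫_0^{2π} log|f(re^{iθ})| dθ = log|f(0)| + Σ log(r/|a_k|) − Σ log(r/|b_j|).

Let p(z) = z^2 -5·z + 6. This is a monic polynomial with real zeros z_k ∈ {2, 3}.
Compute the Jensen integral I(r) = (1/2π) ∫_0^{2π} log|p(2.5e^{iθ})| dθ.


Zeros: 2, 3; r = 2.5.
Inside |z| < r: 2. Outside (|z| ≥ r): 3.
p(0) = 6, so log|p(0)| = log(6) = 1.7918.
Apply Jensen: I(r) = log|p(0)| + Σ_k log(r/|z_k|), summed over zeros inside |z| < r.
  log(r/|z_k|) for z_k = 2: log(2.5/2) = 0.2231
  Outside zeros (3) contribute nothing to the Jensen sum.
Sum over inside zeros: 0.2231.
I(r) = log|p(0)| + (inside sum) = 1.7918 + 0.2231 = 2.0149.
Note: since some zeros are outside |z| ≤ r, the simplified n·log(r) form does NOT apply — only the inside zeros contribute.

I(r) ≈ 2.0149.


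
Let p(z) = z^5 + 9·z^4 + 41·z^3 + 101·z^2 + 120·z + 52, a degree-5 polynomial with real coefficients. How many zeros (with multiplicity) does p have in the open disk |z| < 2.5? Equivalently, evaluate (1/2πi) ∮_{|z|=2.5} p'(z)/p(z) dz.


The zeros of p are: -2, -1, -2, (-2 + 3i), (-2 - 3i).
Their magnitudes are: 2, 1, 2, 3.606, 3.606.
Zeros with |z| < R = 2.5: -2, -1, -2.
Count = 3.
By the argument principle, (1/2πi) ∮_{|z|=R} p'(z)/p(z) dz equals exactly this count.

Number of zeros inside |z| < 2.5: 3.


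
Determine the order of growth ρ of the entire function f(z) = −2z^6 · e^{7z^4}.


M(r) = max_{|z|=r} |-2|·|z|^6·|e^{7z^4}| = 2·r^6 · e^{7r^4} (the factors attain their maxima compatibly on |z|=r). Then log M(r) = log 2 + 6·log r + 7r^4, dominated by the last term, so log log M(r) ~ 4·log r. The polynomial factor -2z^6 contributes only a log r term and does not affect the order. ρ = 4.
Therefore ρ = 4.

Order ρ = 4.


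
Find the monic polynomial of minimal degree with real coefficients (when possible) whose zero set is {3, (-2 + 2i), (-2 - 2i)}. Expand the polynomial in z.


The polynomial is p(z) = ∏_{α ∈ S} (z − α), where S = {3, (-2 + 2i), (-2 - 2i)}.
Expanding the product yields: p(z) = z^3 + z^2 -4·z -24.
Note conjugate pairs combine to real quadratics: (z − (-2+2i))(z − (-2−2i)) = z² + 4z + 8.
The resulting polynomial has degree 3 and real coefficients as required.

p(z) = z^3 + z^2 -4·z -24.


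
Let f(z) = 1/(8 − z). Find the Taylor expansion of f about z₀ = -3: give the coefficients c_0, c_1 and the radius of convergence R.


Let w = z − z₀, so z = z₀ + w.
Then 8 − z = 8 − (z₀ + w) = (8 − z₀) − w = 11 − w.
f(z) = 1/(11 − w) = (1/(11)) · 1/(1 − w/(11)) = Σ_{n≥0} w^n / (11)^(n+1).
So c_n = 1/(11)^(n+1):
  c_0 = 1/(11)^1 = 1/11.
  c_1 = 1/(11)^2 = 1/121.
The series is valid for |w/d| < 1, i.e. |z − z₀| < |d|.
Radius of convergence: R = |8 − z₀| = |11| = 11 (distance from z₀ to the singularity z = 8).

c_0 = 1/11, c_1 = 1/121; R = 11.


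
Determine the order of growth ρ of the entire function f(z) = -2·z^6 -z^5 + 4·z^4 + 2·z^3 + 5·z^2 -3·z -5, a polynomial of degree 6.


|f(z)| ≤ Σ|c_k|·r^k = O(r^6) as r → ∞. Polynomial growth is O(e^{r^ε}) for every ε > 0 (since r^6/e^{r^ε} → 0), so ρ ≤ ε for all ε > 0, i.e. ρ = 0. Every nonconstant polynomial has order 0.
Therefore ρ = 0.

Order ρ = 0.


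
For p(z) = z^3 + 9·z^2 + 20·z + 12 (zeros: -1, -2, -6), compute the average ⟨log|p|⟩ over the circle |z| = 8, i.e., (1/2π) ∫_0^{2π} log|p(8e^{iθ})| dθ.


Zeros: -6, -2, -1; r = 8.
Inside |z| < r: -6, -2, -1. Outside (|z| ≥ r): ∅.
p(0) = 12, so log|p(0)| = log(12) = 2.4849.
Apply Jensen: I(r) = log|p(0)| + Σ_k log(r/|z_k|), summed over zeros inside |z| < r.
  log(r/|z_k|) for z_k = -1: log(8/1) = 2.0794
  log(r/|z_k|) for z_k = -2: log(8/2) = 1.3863
  log(r/|z_k|) for z_k = -6: log(8/6) = 0.2877
Sum over inside zeros: 3.7534.
I(r) = log|p(0)| + (inside sum) = 2.4849 + 3.7534 = 6.2383.
Closed form (all zeros inside, monic): I(r) = n·log(r) = 3·log(8) = 6.2383. ✓

I(r) ≈ 6.2383.


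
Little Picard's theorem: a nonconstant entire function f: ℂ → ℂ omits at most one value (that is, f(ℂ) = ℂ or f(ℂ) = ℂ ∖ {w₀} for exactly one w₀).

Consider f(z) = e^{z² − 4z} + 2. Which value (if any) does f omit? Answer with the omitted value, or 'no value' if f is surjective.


Little Picard bounds the complement of f(ℂ) to at most one point.
The exponent g(z) = z² − 4z is a nonconstant polynomial, hence surjective onto ℂ. So e^{g(z)} takes every value in {e^w : w ∈ ℂ} = ℂ ∖ {0}. Adding 2 shifts the range to ℂ ∖ {2}. f omits exactly 2.

Omitted value: 2.
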